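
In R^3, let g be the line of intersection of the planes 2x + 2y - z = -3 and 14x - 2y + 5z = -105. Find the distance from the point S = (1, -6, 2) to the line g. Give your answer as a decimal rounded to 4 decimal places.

Direction of g: (2, 2, -1) × (14, -2, 5) = (8, -24, -32).
A point on g: solving the two plane equations with x = -5 gives (-5, 0, -7).
Taking (-5, 0, -7) on g with direction v = (8, -24, -32): w = S − (-5, 0, -7) = (6, -6, 9), and w × v = (408, 264, -96).
Distance = |w × v| / |v| = √245376 / √1664 ≈ 12.1434.

12.1434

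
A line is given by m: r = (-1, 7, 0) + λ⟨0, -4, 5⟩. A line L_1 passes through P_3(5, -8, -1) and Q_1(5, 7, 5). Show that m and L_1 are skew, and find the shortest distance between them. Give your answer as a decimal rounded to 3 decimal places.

6.000

A direction vector for L_1 is Q_1 − P_3 = (0, 15, 6).
Common perpendicular direction n = (0, -4, 5) × (0, 15, 6) = (-99, 0, 0).
With w = (5, -8, -1) − (-1, 7, 0) = (6, -15, -1), w · n = -594.
Since n ≠ 0 the lines are not parallel, and w · n = -594 ≠ 0 so they do not intersect; hence they are skew.
Distance = |w · n| / |n| = |-594| / √9801 ≈ 6.000.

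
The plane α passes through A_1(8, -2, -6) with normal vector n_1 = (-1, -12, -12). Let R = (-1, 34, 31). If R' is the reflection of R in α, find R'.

(-7, -38, -41)

α: n_1·r = n_1·A_1 gives -x - 12y - 12z = 88.
λ = (n·R − d)/|n|² = (-779 − 88)/289 = -3.
Reflection = R − 2λn = (-1, 34, 31) − (-6)·(-1, -12, -12) = (-7, -38, -41).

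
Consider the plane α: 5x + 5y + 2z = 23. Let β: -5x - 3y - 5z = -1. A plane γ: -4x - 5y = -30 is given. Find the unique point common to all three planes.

(5, 2, -6)

Solving the 3×3 linear system 5x + 5y + 2z = 23, -5x - 3y - 5z = -1, -4x - 5y = -30 (e.g. by elimination or Cramer's rule, determinant = 1) gives (5, 2, -6).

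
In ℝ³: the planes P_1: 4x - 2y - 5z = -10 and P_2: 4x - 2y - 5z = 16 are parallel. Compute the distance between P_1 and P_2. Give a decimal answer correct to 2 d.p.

3.88

Same normal n = (4, -2, -5) with |n| = √45; distance = |-10 − 16| / |n| = 26/√45 ≈ 3.88.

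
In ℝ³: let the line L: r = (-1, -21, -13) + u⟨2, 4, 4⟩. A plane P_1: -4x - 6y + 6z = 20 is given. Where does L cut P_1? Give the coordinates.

Substitute r = (-1, -21, -13) + t(2, 4, 4) into the plane: 52 + (-8)t = 20, so t = 4.
Intersection: (-1, -21, -13) + 4·(2, 4, 4) = (7, -5, 3).

(7, -5, 3)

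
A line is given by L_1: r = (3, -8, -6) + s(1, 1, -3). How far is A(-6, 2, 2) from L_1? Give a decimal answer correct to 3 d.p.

Taking (3, -8, -6) on L_1 with direction v = (1, 1, -3): w = A − (3, -8, -6) = (-9, 10, 8), and w × v = (-38, -19, -19).
Distance = |w × v| / |v| = √2166 / √11 ≈ 14.032.

14.032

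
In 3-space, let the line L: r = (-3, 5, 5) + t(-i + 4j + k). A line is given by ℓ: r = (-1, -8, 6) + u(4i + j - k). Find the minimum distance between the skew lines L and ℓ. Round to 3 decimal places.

3.672

Common perpendicular direction n = (-1, 4, 1) × (4, 1, -1) = (-5, 3, -17).
With w = (-1, -8, 6) − (-3, 5, 5) = (2, -13, 1), w · n = -66.
Distance = |w · n| / |n| = |-66| / √323 ≈ 3.672.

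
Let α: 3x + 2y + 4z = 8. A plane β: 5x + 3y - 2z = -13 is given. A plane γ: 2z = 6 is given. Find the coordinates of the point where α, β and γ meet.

(-2, 1, 3)

Solving the 3×3 linear system 3x + 2y + 4z = 8, 5x + 3y - 2z = -13, 2z = 6 (e.g. by elimination or Cramer's rule, determinant = -2) gives (-2, 1, 3).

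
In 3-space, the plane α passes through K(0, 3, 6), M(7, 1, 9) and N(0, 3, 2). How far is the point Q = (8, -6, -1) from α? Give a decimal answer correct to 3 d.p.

6.456

KM = (7, -2, 3), KN = (0, 0, -4); a normal to α is KM × KN = (8, 28, 0).
Using K: α has equation 8x + 28y = 84.
n·Q − d = (8)·(8) + (28)·(-6) + (0)·(-1) − 84 = -188; |n| = √848.
Distance = |-188| / √848 = 188/√848 ≈ 6.456.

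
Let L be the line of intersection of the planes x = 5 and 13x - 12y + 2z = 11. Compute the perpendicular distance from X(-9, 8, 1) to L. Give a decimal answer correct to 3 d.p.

Direction of L: (1, 0, 0) × (13, -12, 2) = (0, -2, -12).
A point on L: solving the two plane equations with y = 3 gives (5, 3, -9).
Taking (5, 3, -9) on L with direction v = (0, -2, -12): w = X − (5, 3, -9) = (-14, 5, 10), and w × v = (-40, -168, 28).
Distance = |w × v| / |v| = √30608 / √148 ≈ 14.381.

14.381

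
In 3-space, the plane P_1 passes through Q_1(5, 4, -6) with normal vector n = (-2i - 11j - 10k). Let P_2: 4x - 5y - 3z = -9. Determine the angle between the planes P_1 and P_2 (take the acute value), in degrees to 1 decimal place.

43.5

P_1: n·r = n·Q_1 gives -2x - 11y - 10z = 6.
cos θ = |n₁·n₂| / (|n₁||n₂|) = |77| / (√225 · √50).
θ = arccos(0.72596) ≈ 43.5°.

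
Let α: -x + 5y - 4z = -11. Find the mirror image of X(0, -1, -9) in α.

λ = (n·X − d)/|n|² = (31 − (-11))/42 = 1.
Reflection = X − 2λn = (0, -1, -9) − 2·(-1, 5, -4) = (2, -11, -1).

(2, -11, -1)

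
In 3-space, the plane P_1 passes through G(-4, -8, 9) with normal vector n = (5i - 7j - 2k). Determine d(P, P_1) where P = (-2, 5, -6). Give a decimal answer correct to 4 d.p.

P_1: n·r = n·G gives 5x - 7y - 2z = 18.
n·P − d = (5)·(-2) + (-7)·(5) + (-2)·(-6) − 18 = -51; |n| = √78.
Distance = |-51| / √78 = 51/√78 ≈ 5.7746.

5.7746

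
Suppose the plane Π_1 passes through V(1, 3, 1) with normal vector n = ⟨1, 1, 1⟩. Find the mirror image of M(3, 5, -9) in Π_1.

(7, 9, -5)

Π_1: n·r = n·V gives x + y + z = 5.
λ = (n·M − d)/|n|² = (-1 − 5)/3 = -2.
Reflection = M − 2λn = (3, 5, -9) − (-4)·(1, 1, 1) = (7, 9, -5).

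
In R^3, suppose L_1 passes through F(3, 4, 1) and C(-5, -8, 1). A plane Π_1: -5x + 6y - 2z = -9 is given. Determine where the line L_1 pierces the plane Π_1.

(-1, -2, 1)

A direction vector for L_1 is C − F = (-8, -12, 0).
Substitute r = (3, 4, 1) + t(-8, -12, 0) into the plane: 7 + (-32)t = -9, so t = 1/2.
Intersection: (3, 4, 1) + (1/2)·(-8, -12, 0) = (-1, -2, 1).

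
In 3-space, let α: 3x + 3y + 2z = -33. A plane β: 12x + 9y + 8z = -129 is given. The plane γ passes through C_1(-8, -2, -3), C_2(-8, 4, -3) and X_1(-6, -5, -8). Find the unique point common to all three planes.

(-8, -1, -3)

C_1C_2 = (0, 6, 0), C_1X_1 = (2, -3, -5); a normal to γ is C_1C_2 × C_1X_1 = (-30, 0, -12).
Using C_1: γ has equation -30x - 12z = 276.
Solving the 3×3 linear system 3x + 3y + 2z = -33, 12x + 9y + 8z = -129, -30x - 12z = 276 (e.g. by elimination or Cramer's rule, determinant = -72) gives (-8, -1, -3).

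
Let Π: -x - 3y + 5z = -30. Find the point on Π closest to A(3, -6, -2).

(4, -3, -7)

Foot = A − λn with λ = (n·A − d)/|n|² = (5 − (-30))/35 = 1.
Foot = (3, -6, -2) − 1·(-1, -3, 5) = (4, -3, -7).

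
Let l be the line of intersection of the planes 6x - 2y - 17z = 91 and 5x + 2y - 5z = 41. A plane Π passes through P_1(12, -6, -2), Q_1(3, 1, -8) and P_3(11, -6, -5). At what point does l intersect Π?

Direction of l: (6, -2, -17) × (5, 2, -5) = (44, -55, 22).
A point on l: solving the two plane equations with x = -2 gives (-2, 8, -7).
P_1Q_1 = (-9, 7, -6), P_1P_3 = (-1, 0, -3); a normal to Π is P_1Q_1 × P_1P_3 = (-21, -21, 7).
Using P_1: Π has equation -21x - 21y + 7z = -140.
Substitute r = (-2, 8, -7) + t(44, -55, 22) into the plane: -175 + 385t = -140, so t = 1/11.
Intersection: (-2, 8, -7) + (1/11)·(44, -55, 22) = (2, 3, -5).

(2, 3, -5)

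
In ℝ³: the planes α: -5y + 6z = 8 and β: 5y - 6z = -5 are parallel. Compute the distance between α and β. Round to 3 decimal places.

Rescale β by 1/(-1): -5y + 6z = 5. Then distance = |8 − 5| / √61 ≈ 0.384.

0.384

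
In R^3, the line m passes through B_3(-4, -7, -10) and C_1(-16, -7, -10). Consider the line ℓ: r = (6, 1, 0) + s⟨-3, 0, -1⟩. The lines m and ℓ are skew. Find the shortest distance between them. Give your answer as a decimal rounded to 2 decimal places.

A direction vector for m is C_1 − B_3 = (-12, 0, 0).
Common perpendicular direction n = (-12, 0, 0) × (-3, 0, -1) = (0, -12, 0).
With w = (6, 1, 0) − (-4, -7, -10) = (10, 8, 10), w · n = -96.
Distance = |w · n| / |n| = |-96| / √144 ≈ 8.00.

8.00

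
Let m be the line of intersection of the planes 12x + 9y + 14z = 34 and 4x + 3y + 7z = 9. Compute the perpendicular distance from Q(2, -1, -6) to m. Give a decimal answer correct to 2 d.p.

5.46

Direction of m: (12, 9, 14) × (4, 3, 7) = (21, -28, 0).
A point on m: solving the two plane equations with x = 4 gives (4, 0, -1).
Taking (4, 0, -1) on m with direction v = (21, -28, 0): w = Q − (4, 0, -1) = (-2, -1, -5), and w × v = (-140, -105, 77).
Distance = |w × v| / |v| = √36554 / √1225 ≈ 5.46.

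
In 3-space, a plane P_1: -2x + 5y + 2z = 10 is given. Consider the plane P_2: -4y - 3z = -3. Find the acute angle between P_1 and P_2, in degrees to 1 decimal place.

25.1

cos θ = |n₁·n₂| / (|n₁||n₂|) = |-26| / (√33 · √25).
θ = arccos(0.90520) ≈ 25.1°.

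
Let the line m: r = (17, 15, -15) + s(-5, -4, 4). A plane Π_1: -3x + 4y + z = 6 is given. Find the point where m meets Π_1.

Substitute r = (17, 15, -15) + t(-5, -4, 4) into the plane: -6 + 3t = 6, so t = 4.
Intersection: (17, 15, -15) + 4·(-5, -4, 4) = (-3, -1, 1).

(-3, -1, 1)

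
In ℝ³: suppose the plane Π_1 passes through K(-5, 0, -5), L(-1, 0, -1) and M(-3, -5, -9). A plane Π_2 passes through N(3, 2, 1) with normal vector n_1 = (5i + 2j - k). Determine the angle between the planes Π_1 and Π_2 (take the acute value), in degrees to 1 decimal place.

34.2

KL = (4, 0, 4), KM = (2, -5, -4); a normal to Π_1 is KL × KM = (20, 24, -20).
Using K: Π_1 has equation 20x + 24y - 20z = 0.
Π_2: n_1·r = n_1·N gives 5x + 2y - z = 18.
cos θ = |n₁·n₂| / (|n₁||n₂|) = |168| / (√1376 · √30).
θ = arccos(0.82687) ≈ 34.2°.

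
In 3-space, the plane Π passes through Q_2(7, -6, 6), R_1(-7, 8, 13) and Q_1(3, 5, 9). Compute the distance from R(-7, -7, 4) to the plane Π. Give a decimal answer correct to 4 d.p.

Q_2R_1 = (-14, 14, 7), Q_2Q_1 = (-4, 11, 3); a normal to Π is Q_2R_1 × Q_2Q_1 = (-35, 14, -98).
Using Q_2: Π has equation -35x + 14y - 98z = -917.
n·R − d = (-35)·(-7) + (14)·(-7) + (-98)·(4) − (-917) = 672; |n| = √11025.
Distance = |672| / √11025 = 672/√11025 ≈ 6.4000.

6.4000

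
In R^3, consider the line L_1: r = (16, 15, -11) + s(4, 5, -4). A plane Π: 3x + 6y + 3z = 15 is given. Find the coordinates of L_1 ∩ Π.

(4, 0, 1)

Substitute r = (16, 15, -11) + t(4, 5, -4) into the plane: 105 + 30t = 15, so t = -3.
Intersection: (16, 15, -11) + (-3)·(4, 5, -4) = (4, 0, 1).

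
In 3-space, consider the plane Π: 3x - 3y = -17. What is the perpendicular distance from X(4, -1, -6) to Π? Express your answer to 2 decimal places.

7.54

n·X − d = (3)·(4) + (-3)·(-1) + (0)·(-6) − (-17) = 32; |n| = √18.
Distance = |32| / √18 = 32/√18 ≈ 7.54.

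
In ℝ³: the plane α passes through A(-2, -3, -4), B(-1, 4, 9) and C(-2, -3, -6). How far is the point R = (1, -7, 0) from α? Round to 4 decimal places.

3.5355

AB = (1, 7, 13), AC = (0, 0, -2); a normal to α is AB × AC = (-14, 2, 0).
Using A: α has equation -14x + 2y = 22.
n·R − d = (-14)·(1) + (2)·(-7) + (0)·(0) − 22 = -50; |n| = √200.
Distance = |-50| / √200 = 50/√200 ≈ 3.5355.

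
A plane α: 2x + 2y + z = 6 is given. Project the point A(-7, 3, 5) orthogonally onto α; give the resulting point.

Foot = A − λn with λ = (n·A − d)/|n|² = (-3 − 6)/9 = -1.
Foot = (-7, 3, 5) − (-1)·(2, 2, 1) = (-5, 5, 6).

(-5, 5, 6)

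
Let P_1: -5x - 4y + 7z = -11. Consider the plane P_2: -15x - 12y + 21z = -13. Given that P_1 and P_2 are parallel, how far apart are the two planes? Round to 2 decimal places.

Rescale P_2 by 1/3: -5x - 4y + 7z = -13/3. Then distance = |-11 − (-13/3)| / √90 ≈ 0.70.

0.70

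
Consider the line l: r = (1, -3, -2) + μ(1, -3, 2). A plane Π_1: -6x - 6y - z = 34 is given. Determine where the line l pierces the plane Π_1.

(3, -9, 2)

Substitute r = (1, -3, -2) + t(1, -3, 2) into the plane: 14 + 10t = 34, so t = 2.
Intersection: (1, -3, -2) + 2·(1, -3, 2) = (3, -9, 2).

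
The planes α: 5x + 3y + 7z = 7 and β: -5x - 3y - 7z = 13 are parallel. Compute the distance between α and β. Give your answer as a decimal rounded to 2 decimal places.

2.20

Rescale β by 1/(-1): 5x + 3y + 7z = -13. Then distance = |7 − (-13)| / √83 ≈ 2.20.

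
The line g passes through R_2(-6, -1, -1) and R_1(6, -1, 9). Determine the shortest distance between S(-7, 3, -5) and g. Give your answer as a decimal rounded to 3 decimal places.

A direction vector for g is R_1 − R_2 = (12, 0, 10).
Taking (-6, -1, -1) on g with direction v = (12, 0, 10): w = S − (-6, -1, -1) = (-1, 4, -4), and w × v = (40, -38, -48).
Distance = |w × v| / |v| = √5348 / √244 ≈ 4.682.

4.682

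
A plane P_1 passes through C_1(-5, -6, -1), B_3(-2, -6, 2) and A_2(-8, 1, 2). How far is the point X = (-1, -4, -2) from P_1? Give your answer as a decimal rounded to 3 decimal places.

C_1B_3 = (3, 0, 3), C_1A_2 = (-3, 7, 3); a normal to P_1 is C_1B_3 × C_1A_2 = (-21, -18, 21).
Using C_1: P_1 has equation -21x - 18y + 21z = 192.
n·X − d = (-21)·(-1) + (-18)·(-4) + (21)·(-2) − 192 = -141; |n| = √1206.
Distance = |-141| / √1206 = 141/√1206 ≈ 4.060.

4.060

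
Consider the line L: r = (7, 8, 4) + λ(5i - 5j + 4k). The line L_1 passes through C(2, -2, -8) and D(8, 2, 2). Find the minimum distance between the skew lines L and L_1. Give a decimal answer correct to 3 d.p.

0.115

A direction vector for L_1 is D − C = (6, 4, 10).
Common perpendicular direction n = (5, -5, 4) × (6, 4, 10) = (-66, -26, 50).
With w = (2, -2, -8) − (7, 8, 4) = (-5, -10, -12), w · n = -10.
Distance = |w · n| / |n| = |-10| / √7532 ≈ 0.115.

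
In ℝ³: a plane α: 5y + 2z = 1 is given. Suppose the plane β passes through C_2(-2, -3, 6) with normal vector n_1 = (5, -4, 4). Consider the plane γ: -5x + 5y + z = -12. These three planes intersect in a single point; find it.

β: n_1·r = n_1·C_2 gives 5x - 4y + 4z = 26.
Solving the 3×3 linear system 5y + 2z = 1, 5x - 4y + 4z = 26, -5x + 5y + z = -12 (e.g. by elimination or Cramer's rule, determinant = -115) gives (2, -1, 3).

(2, -1, 3)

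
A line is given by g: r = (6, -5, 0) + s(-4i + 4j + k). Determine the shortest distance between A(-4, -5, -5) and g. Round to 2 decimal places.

9.37

Taking (6, -5, 0) on g with direction v = (-4, 4, 1): w = A − (6, -5, 0) = (-10, 0, -5), and w × v = (20, 30, -40).
Distance = |w × v| / |v| = √2900 / √33 ≈ 9.37.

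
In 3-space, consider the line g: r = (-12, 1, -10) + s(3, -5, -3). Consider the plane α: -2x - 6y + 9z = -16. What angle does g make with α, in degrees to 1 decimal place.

sin θ = |n·v| / (|n||v|) = |-3| / (√121 · √43) = 0.04159.
θ ≈ 2.4°.

2.4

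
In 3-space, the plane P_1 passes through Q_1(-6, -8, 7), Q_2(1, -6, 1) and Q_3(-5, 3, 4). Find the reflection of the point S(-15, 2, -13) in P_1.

(9, 8, 17)

Q_1Q_2 = (7, 2, -6), Q_1Q_3 = (1, 11, -3); a normal to P_1 is Q_1Q_2 × Q_1Q_3 = (60, 15, 75).
Using Q_1: P_1 has equation 60x + 15y + 75z = 45.
λ = (n·S − d)/|n|² = (-1845 − 45)/9450 = -1/5.
Reflection = S − 2λn = (-15, 2, -13) − (-2/5)·(60, 15, 75) = (9, 8, 17).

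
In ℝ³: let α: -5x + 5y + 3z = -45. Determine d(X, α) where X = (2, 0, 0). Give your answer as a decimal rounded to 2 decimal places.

n·X − d = (-5)·(2) + (5)·(0) + (3)·(0) − (-45) = 35; |n| = √59.
Distance = |35| / √59 = 35/√59 ≈ 4.56.

4.56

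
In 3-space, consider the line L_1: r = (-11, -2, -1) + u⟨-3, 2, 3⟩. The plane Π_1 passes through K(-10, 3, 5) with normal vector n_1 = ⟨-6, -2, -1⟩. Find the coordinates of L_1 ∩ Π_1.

Π_1: n_1·r = n_1·K gives -6x - 2y - z = 49.
Substitute r = (-11, -2, -1) + t(-3, 2, 3) into the plane: 71 + 11t = 49, so t = -2.
Intersection: (-11, -2, -1) + (-2)·(-3, 2, 3) = (-5, -6, -7).

(-5, -6, -7)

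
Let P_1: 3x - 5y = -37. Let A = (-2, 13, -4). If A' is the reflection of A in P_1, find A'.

(4, 3, -4)

λ = (n·A − d)/|n|² = (-71 − (-37))/34 = -1.
Reflection = A − 2λn = (-2, 13, -4) − (-2)·(3, -5, 0) = (4, 3, -4).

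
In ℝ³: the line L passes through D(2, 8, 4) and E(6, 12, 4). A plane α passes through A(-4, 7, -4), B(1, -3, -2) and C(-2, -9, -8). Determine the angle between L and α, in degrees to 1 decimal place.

44.6

A direction vector for L is E − D = (4, 4, 0).
AB = (5, -10, 2), AC = (2, -16, -4); a normal to α is AB × AC = (72, 24, -60).
Using A: α has equation 72x + 24y - 60z = 120.
sin θ = |n·v| / (|n||v|) = |384| / (√9360 · √32) = 0.70165.
θ ≈ 44.6°.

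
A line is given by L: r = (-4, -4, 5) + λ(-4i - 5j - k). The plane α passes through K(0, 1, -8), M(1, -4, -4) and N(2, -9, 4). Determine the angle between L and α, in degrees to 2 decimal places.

KM = (1, -5, 4), KN = (2, -10, 12); a normal to α is KM × KN = (-20, -4, 0).
Using K: α has equation -20x - 4y = -4.
sin θ = |n·v| / (|n||v|) = |100| / (√416 · √42) = 0.75653.
θ ≈ 49.16°.

49.16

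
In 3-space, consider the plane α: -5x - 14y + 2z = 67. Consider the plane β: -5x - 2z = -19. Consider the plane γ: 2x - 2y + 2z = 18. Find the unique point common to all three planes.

(5, -7, -3)

Solving the 3×3 linear system -5x - 14y + 2z = 67, -5x - 2z = -19, 2x - 2y + 2z = 18 (e.g. by elimination or Cramer's rule, determinant = -44) gives (5, -7, -3).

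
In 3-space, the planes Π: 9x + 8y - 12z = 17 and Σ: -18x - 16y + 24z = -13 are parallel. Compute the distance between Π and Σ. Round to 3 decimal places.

Rescale Σ by 1/(-2): 9x + 8y - 12z = 13/2. Then distance = |17 − (13/2)| / √289 ≈ 0.618.

0.618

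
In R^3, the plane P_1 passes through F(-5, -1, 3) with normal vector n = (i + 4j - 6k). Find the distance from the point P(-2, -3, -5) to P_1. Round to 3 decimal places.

5.907

P_1: n·r = n·F gives x + 4y - 6z = -27.
n·P − d = (1)·(-2) + (4)·(-3) + (-6)·(-5) − (-27) = 43; |n| = √53.
Distance = |43| / √53 = 43/√53 ≈ 5.907.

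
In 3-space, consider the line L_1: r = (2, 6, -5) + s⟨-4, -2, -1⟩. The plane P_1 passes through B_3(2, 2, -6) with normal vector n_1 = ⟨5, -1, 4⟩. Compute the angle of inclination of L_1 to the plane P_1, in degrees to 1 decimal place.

P_1: n_1·r = n_1·B_3 gives 5x - y + 4z = -16.
sin θ = |n·v| / (|n||v|) = |-22| / (√42 · √21) = 0.74078.
θ ≈ 47.8°.

47.8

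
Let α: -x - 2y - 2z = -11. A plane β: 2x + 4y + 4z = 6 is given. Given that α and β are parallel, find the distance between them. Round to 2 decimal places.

2.67

Rescale β by 1/(-2): -x - 2y - 2z = -3. Then distance = |-11 − (-3)| / √9 ≈ 2.67.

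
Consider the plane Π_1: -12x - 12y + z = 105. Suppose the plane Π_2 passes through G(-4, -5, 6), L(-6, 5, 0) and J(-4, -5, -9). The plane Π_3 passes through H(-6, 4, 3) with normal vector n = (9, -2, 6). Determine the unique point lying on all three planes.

(-4, -5, -3)

GL = (-2, 10, -6), GJ = (0, 0, -15); a normal to Π_2 is GL × GJ = (-150, -30, 0).
Using G: Π_2 has equation -150x - 30y = 750.
Π_3: n·r = n·H gives 9x - 2y + 6z = -44.
Solving the 3×3 linear system -12x - 12y + z = 105, -150x - 30y = 750, 9x - 2y + 6z = -44 (e.g. by elimination or Cramer's rule, determinant = -8070) gives (-4, -5, -3).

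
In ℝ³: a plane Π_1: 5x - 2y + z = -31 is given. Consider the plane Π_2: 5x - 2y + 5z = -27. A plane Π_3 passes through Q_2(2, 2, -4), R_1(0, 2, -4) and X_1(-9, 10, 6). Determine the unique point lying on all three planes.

Q_2R_1 = (-2, 0, 0), Q_2X_1 = (-11, 8, 10); a normal to Π_3 is Q_2R_1 × Q_2X_1 = (0, 20, -16).
Using Q_2: Π_3 has equation 20y - 16z = 104.
Solving the 3×3 linear system 5x - 2y + z = -31, 5x - 2y + 5z = -27, 20y - 16z = 104 (e.g. by elimination or Cramer's rule, determinant = -400) gives (-4, 6, 1).

(-4, 6, 1)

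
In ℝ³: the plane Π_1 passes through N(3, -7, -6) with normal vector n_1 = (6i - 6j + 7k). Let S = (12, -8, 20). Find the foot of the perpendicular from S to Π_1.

Π_1: n_1·r = n_1·N gives 6x - 6y + 7z = 18.
Foot = S − λn with λ = (n·S − d)/|n|² = (260 − 18)/121 = 2.
Foot = (12, -8, 20) − 2·(6, -6, 7) = (0, 4, 6).

(0, 4, 6)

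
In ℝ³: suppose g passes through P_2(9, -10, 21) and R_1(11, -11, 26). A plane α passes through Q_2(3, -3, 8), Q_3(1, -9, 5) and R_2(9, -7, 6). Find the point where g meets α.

A direction vector for g is R_1 − P_2 = (2, -1, 5).
Q_2Q_3 = (-2, -6, -3), Q_2R_2 = (6, -4, -2); a normal to α is Q_2Q_3 × Q_2R_2 = (0, -22, 44).
Using Q_2: α has equation -22y + 44z = 418.
Substitute r = (9, -10, 21) + t(2, -1, 5) into the plane: 1144 + 242t = 418, so t = -3.
Intersection: (9, -10, 21) + (-3)·(2, -1, 5) = (3, -7, 6).

(3, -7, 6)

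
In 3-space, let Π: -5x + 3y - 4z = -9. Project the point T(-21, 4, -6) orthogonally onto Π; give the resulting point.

(-6, -5, 6)

Foot = T − λn with λ = (n·T − d)/|n|² = (141 − (-9))/50 = 3.
Foot = (-21, 4, -6) − 3·(-5, 3, -4) = (-6, -5, 6).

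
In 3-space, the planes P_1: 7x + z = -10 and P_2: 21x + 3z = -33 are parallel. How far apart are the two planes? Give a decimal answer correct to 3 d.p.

Rescale P_2 by 1/3: 7x + z = -11. Then distance = |-10 − (-11)| / √50 ≈ 0.141.

0.141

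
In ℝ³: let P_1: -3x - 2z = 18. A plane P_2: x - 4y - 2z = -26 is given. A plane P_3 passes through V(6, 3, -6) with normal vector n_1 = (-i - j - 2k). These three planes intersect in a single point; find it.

(-4, 7, -3)

P_3: n_1·r = n_1·V gives -x - y - 2z = 3.
Solving the 3×3 linear system -3x - 2z = 18, x - 4y - 2z = -26, -x - y - 2z = 3 (e.g. by elimination or Cramer's rule, determinant = -8) gives (-4, 7, -3).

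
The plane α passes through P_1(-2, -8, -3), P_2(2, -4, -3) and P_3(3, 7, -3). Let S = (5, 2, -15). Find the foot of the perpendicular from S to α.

(5, 2, -3)

P_1P_2 = (4, 4, 0), P_1P_3 = (5, 15, 0); a normal to α is P_1P_2 × P_1P_3 = (0, 0, 40).
Using P_1: α has equation 40z = -120.
Foot = S − λn with λ = (n·S − d)/|n|² = (-600 − (-120))/1600 = -3/10.
Foot = (5, 2, -15) − (-3/10)·(0, 0, 40) = (5, 2, -3).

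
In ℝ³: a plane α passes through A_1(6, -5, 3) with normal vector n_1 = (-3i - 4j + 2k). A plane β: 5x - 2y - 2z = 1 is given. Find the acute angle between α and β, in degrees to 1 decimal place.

69.2

α: n_1·r = n_1·A_1 gives -3x - 4y + 2z = 8.
cos θ = |n₁·n₂| / (|n₁||n₂|) = |-11| / (√29 · √33).
θ = arccos(0.35558) ≈ 69.2°.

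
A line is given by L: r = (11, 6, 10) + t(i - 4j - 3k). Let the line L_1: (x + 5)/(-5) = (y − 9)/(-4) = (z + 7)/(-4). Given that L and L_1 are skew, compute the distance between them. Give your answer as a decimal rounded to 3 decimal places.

12.990

L_1 has direction (-5, -4, -4) through (-5, 9, -7).
Common perpendicular direction n = (1, -4, -3) × (-5, -4, -4) = (4, 19, -24).
With w = (-5, 9, -7) − (11, 6, 10) = (-16, 3, -17), w · n = 401.
Distance = |w · n| / |n| = |401| / √953 ≈ 12.990.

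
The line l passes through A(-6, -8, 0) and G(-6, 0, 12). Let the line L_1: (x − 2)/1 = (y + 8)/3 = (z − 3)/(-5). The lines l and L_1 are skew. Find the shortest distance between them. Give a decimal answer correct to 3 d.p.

8.170

A direction vector for l is G − A = (0, 8, 12).
L_1 has direction (1, 3, -5) through (2, -8, 3).
Common perpendicular direction n = (0, 8, 12) × (1, 3, -5) = (-76, 12, -8).
With w = (2, -8, 3) − (-6, -8, 0) = (8, 0, 3), w · n = -632.
Distance = |w · n| / |n| = |-632| / √5984 ≈ 8.170.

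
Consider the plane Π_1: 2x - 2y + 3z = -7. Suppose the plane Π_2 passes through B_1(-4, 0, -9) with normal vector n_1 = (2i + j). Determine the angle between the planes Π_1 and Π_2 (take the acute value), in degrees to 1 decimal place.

Π_2: n_1·r = n_1·B_1 gives 2x + y = -8.
cos θ = |n₁·n₂| / (|n₁||n₂|) = |2| / (√17 · √5).
θ = arccos(0.21693) ≈ 77.5°.

77.5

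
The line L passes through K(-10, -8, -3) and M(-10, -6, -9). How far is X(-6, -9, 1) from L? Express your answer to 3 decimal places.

4.012

A direction vector for L is M − K = (0, 2, -6).
Taking (-10, -8, -3) on L with direction v = (0, 2, -6): w = X − (-10, -8, -3) = (4, -1, 4), and w × v = (-2, 24, 8).
Distance = |w × v| / |v| = √644 / √40 ≈ 4.012.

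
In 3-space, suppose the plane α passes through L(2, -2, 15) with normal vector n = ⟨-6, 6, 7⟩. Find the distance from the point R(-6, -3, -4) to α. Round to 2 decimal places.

α: n·r = n·L gives -6x + 6y + 7z = 81.
n·R − d = (-6)·(-6) + (6)·(-3) + (7)·(-4) − 81 = -91; |n| = √121.
Distance = |-91| / √121 = 91/√121 ≈ 8.27.

8.27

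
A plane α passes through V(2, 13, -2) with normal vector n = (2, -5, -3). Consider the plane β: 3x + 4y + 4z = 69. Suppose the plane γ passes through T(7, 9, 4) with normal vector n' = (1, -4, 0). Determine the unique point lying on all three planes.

(3, 8, 7)

α: n·r = n·V gives 2x - 5y - 3z = -55.
γ: n'·r = n'·T gives x - 4y = -29.
Solving the 3×3 linear system 2x - 5y - 3z = -55, 3x + 4y + 4z = 69, x - 4y = -29 (e.g. by elimination or Cramer's rule, determinant = 60) gives (3, 8, 7).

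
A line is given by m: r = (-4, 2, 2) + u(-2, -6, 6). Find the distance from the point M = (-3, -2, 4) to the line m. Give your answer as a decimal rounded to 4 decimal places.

2.4061

Taking (-4, 2, 2) on m with direction v = (-2, -6, 6): w = M − (-4, 2, 2) = (1, -4, 2), and w × v = (-12, -10, -14).
Distance = |w × v| / |v| = √440 / √76 ≈ 2.4061.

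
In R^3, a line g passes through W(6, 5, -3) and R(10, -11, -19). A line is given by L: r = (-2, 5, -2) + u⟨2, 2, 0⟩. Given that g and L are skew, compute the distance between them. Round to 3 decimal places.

A direction vector for g is R − W = (4, -16, -16).
Common perpendicular direction n = (4, -16, -16) × (2, 2, 0) = (32, -32, 40).
With w = (-2, 5, -2) − (6, 5, -3) = (-8, 0, 1), w · n = -216.
Distance = |w · n| / |n| = |-216| / √3648 ≈ 3.576.

3.576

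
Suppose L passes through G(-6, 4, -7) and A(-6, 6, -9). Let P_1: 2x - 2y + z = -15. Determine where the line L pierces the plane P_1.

(-6, 0, -3)

A direction vector for L is A − G = (0, 2, -2).
Substitute r = (-6, 4, -7) + t(0, 2, -2) into the plane: -27 + (-6)t = -15, so t = -2.
Intersection: (-6, 4, -7) + (-2)·(0, 2, -2) = (-6, 0, -3).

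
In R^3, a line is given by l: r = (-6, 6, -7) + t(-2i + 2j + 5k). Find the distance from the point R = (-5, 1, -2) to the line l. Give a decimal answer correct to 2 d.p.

6.77

Taking (-6, 6, -7) on l with direction v = (-2, 2, 5): w = R − (-6, 6, -7) = (1, -5, 5), and w × v = (-35, -15, -8).
Distance = |w × v| / |v| = √1514 / √33 ≈ 6.77.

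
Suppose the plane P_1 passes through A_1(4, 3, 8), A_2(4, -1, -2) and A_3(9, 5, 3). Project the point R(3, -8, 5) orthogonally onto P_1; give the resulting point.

A_1A_2 = (0, -4, -10), A_1A_3 = (5, 2, -5); a normal to P_1 is A_1A_2 × A_1A_3 = (40, -50, 20).
Using A_1: P_1 has equation 40x - 50y + 20z = 170.
Foot = R − λn with λ = (n·R − d)/|n|² = (620 − 170)/4500 = 1/10.
Foot = (3, -8, 5) − (1/10)·(40, -50, 20) = (-1, -3, 3).

(-1, -3, 3)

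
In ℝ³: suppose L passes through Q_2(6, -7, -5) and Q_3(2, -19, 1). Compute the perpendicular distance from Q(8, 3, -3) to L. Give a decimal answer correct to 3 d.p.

A direction vector for L is Q_3 − Q_2 = (-4, -12, 6).
Taking (6, -7, -5) on L with direction v = (-4, -12, 6): w = Q − (6, -7, -5) = (2, 10, 2), and w × v = (84, -20, 16).
Distance = |w × v| / |v| = √7712 / √196 ≈ 6.273.

6.273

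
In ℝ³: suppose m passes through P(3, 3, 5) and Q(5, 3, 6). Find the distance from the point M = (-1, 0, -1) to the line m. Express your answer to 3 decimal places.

4.669

A direction vector for m is Q − P = (2, 0, 1).
Taking (3, 3, 5) on m with direction v = (2, 0, 1): w = M − (3, 3, 5) = (-4, -3, -6), and w × v = (-3, -8, 6).
Distance = |w × v| / |v| = √109 / √5 ≈ 4.669.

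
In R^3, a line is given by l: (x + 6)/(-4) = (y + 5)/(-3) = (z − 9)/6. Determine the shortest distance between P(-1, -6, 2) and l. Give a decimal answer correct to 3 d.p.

4.235

l has direction (-4, -3, 6) through (-6, -5, 9).
Taking (-6, -5, 9) on l with direction v = (-4, -3, 6): w = P − (-6, -5, 9) = (5, -1, -7), and w × v = (-27, -2, -19).
Distance = |w × v| / |v| = √1094 / √61 ≈ 4.235.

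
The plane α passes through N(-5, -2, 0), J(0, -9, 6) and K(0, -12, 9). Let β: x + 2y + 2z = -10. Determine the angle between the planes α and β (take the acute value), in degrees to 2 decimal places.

NJ = (5, -7, 6), NK = (5, -10, 9); a normal to α is NJ × NK = (-3, -15, -15).
Using N: α has equation -3x - 15y - 15z = 45.
cos θ = |n₁·n₂| / (|n₁||n₂|) = |-63| / (√459 · √9).
θ = arccos(0.98020) ≈ 11.42°.

11.42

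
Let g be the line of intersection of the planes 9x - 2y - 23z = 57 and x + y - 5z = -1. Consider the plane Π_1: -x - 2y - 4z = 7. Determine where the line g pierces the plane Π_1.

Direction of g: (9, -2, -23) × (1, 1, -5) = (33, 22, 11).
A point on g: solving the two plane equations with x = -1 gives (-1, -10, -2).
Substitute r = (-1, -10, -2) + t(33, 22, 11) into the plane: 29 + (-121)t = 7, so t = 2/11.
Intersection: (-1, -10, -2) + (2/11)·(33, 22, 11) = (5, -6, 0).

(5, -6, 0)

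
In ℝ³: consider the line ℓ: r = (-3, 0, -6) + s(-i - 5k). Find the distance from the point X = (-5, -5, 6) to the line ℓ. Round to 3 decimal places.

6.604

Taking (-3, 0, -6) on ℓ with direction v = (-1, 0, -5): w = X − (-3, 0, -6) = (-2, -5, 12), and w × v = (25, -22, -5).
Distance = |w × v| / |v| = √1134 / √26 ≈ 6.604.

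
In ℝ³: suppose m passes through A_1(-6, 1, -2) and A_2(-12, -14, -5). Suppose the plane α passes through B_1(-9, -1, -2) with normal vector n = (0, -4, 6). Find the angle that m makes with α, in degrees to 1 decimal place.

A direction vector for m is A_2 − A_1 = (-6, -15, -3).
α: n·r = n·B_1 gives -4y + 6z = -8.
sin θ = |n·v| / (|n||v|) = |42| / (√52 · √270) = 0.35446.
θ ≈ 20.8°.

20.8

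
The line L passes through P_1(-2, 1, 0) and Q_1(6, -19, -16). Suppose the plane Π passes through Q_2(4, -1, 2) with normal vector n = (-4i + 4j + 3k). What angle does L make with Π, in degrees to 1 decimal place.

68.6

A direction vector for L is Q_1 − P_1 = (8, -20, -16).
Π: n·r = n·Q_2 gives -4x + 4y + 3z = -14.
sin θ = |n·v| / (|n||v|) = |-160| / (√41 · √720) = 0.93124.
θ ≈ 68.6°.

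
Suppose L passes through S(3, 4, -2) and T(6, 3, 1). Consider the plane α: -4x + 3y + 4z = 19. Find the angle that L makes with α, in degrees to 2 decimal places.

A direction vector for L is T − S = (3, -1, 3).
sin θ = |n·v| / (|n||v|) = |-3| / (√41 · √19) = 0.10749.
θ ≈ 6.17°.

6.17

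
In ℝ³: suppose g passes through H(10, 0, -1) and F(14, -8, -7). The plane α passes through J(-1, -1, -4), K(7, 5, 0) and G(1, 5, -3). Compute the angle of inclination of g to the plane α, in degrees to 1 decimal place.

41.6

A direction vector for g is F − H = (4, -8, -6).
JK = (8, 6, 4), JG = (2, 6, 1); a normal to α is JK × JG = (-18, 0, 36).
Using J: α has equation -18x + 36z = -126.
sin θ = |n·v| / (|n||v|) = |-288| / (√1620 · √116) = 0.66436.
θ ≈ 41.6°.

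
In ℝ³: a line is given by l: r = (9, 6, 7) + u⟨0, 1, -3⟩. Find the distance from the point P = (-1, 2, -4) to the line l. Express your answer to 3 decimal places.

12.365

Taking (9, 6, 7) on l with direction v = (0, 1, -3): w = P − (9, 6, 7) = (-10, -4, -11), and w × v = (23, -30, -10).
Distance = |w × v| / |v| = √1529 / √10 ≈ 12.365.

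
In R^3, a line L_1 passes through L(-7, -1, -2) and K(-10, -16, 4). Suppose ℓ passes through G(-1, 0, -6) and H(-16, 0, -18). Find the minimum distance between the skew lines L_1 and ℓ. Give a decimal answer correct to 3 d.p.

5.895

A direction vector for L_1 is K − L = (-3, -15, 6).
A direction vector for ℓ is H − G = (-15, 0, -12).
Common perpendicular direction n = (-3, -15, 6) × (-15, 0, -12) = (180, -126, -225).
With w = (-1, 0, -6) − (-7, -1, -2) = (6, 1, -4), w · n = 1854.
Distance = |w · n| / |n| = |1854| / √98901 ≈ 5.895.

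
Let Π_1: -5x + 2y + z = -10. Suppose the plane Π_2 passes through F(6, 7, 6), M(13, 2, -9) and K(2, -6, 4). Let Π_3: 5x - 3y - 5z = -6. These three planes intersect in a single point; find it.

FM = (7, -5, -15), FK = (-4, -13, -2); a normal to Π_2 is FM × FK = (-185, 74, -111).
Using F: Π_2 has equation -185x + 74y - 111z = -1258.
Solving the 3×3 linear system -5x + 2y + z = -10, -185x + 74y - 111z = -1258, 5x - 3y - 5z = -6 (e.g. by elimination or Cramer's rule, determinant = 740) gives (0, -8, 6).

(0, -8, 6)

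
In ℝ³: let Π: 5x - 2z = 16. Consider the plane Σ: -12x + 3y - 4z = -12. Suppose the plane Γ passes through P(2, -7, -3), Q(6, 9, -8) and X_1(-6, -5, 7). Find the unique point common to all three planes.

PQ = (4, 16, -5), PX_1 = (-8, 2, 10); a normal to Γ is PQ × PX_1 = (170, 0, 136).
Using P: Γ has equation 170x + 136z = -68.
Solving the 3×3 linear system 5x - 2z = 16, -12x + 3y - 4z = -12, 170x + 136z = -68 (e.g. by elimination or Cramer's rule, determinant = 3060) gives (2, 0, -3).

(2, 0, -3)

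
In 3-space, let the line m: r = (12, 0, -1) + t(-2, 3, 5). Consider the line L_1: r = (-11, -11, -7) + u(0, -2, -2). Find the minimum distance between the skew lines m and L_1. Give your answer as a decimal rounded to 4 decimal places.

10.3923

Common perpendicular direction n = (-2, 3, 5) × (0, -2, -2) = (4, -4, 4).
With w = (-11, -11, -7) − (12, 0, -1) = (-23, -11, -6), w · n = -72.
Distance = |w · n| / |n| = |-72| / √48 ≈ 10.3923.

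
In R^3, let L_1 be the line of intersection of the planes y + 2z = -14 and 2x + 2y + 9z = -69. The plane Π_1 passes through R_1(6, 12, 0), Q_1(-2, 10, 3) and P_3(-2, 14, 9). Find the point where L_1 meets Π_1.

(2, 4, -9)

Direction of L_1: (0, 1, 2) × (2, 2, 9) = (5, 4, -2).
A point on L_1: solving the two plane equations with x = -18 gives (-18, -12, -1).
R_1Q_1 = (-8, -2, 3), R_1P_3 = (-8, 2, 9); a normal to Π_1 is R_1Q_1 × R_1P_3 = (-24, 48, -32).
Using R_1: Π_1 has equation -24x + 48y - 32z = 432.
Substitute r = (-18, -12, -1) + t(5, 4, -2) into the plane: -112 + 136t = 432, so t = 4.
Intersection: (-18, -12, -1) + 4·(5, 4, -2) = (2, 4, -9).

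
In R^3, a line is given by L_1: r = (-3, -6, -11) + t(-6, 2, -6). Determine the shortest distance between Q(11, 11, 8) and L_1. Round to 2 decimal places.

Taking (-3, -6, -11) on L_1 with direction v = (-6, 2, -6): w = Q − (-3, -6, -11) = (14, 17, 19), and w × v = (-140, -30, 130).
Distance = |w × v| / |v| = √37400 / √76 ≈ 22.18.

22.18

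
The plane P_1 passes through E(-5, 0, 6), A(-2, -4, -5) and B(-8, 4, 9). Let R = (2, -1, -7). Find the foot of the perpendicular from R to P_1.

EA = (3, -4, -11), EB = (-3, 4, 3); a normal to P_1 is EA × EB = (32, 24, 0).
Using E: P_1 has equation 32x + 24y = -160.
Foot = R − λn with λ = (n·R − d)/|n|² = (40 − (-160))/1600 = 1/8.
Foot = (2, -1, -7) − (1/8)·(32, 24, 0) = (-2, -4, -7).

(-2, -4, -7)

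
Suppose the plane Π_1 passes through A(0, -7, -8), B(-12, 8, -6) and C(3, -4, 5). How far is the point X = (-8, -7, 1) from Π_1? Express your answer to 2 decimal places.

8.56

AB = (-12, 15, 2), AC = (3, 3, 13); a normal to Π_1 is AB × AC = (189, 162, -81).
Using A: Π_1 has equation 189x + 162y - 81z = -486.
n·X − d = (189)·(-8) + (162)·(-7) + (-81)·(1) − (-486) = -2241; |n| = √68526.
Distance = |-2241| / √68526 = 2241/√68526 ≈ 8.56.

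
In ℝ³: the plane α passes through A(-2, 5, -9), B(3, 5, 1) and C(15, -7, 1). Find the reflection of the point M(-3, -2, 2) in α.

(9, 10, -4)

AB = (5, 0, 10), AC = (17, -12, 10); a normal to α is AB × AC = (120, 120, -60).
Using A: α has equation 120x + 120y - 60z = 900.
λ = (n·M − d)/|n|² = (-720 − 900)/32400 = -1/20.
Reflection = M − 2λn = (-3, -2, 2) − (-1/10)·(120, 120, -60) = (9, 10, -4).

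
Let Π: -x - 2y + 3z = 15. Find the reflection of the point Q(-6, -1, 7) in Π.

λ = (n·Q − d)/|n|² = (29 − 15)/14 = 1.
Reflection = Q − 2λn = (-6, -1, 7) − 2·(-1, -2, 3) = (-4, 3, 1).

(-4, 3, 1)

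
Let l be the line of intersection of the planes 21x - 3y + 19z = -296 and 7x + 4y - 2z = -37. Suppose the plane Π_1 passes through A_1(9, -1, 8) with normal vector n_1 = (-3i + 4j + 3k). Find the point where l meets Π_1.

(-7, -1, -8)

Direction of l: (21, -3, 19) × (7, 4, -2) = (-70, 175, 105).
A point on l: solving the two plane equations with x = -1 gives (-1, -16, -17).
Π_1: n_1·r = n_1·A_1 gives -3x + 4y + 3z = -7.
Substitute r = (-1, -16, -17) + t(-70, 175, 105) into the plane: -112 + 1225t = -7, so t = 3/35.
Intersection: (-1, -16, -17) + (3/35)·(-70, 175, 105) = (-7, -1, -8).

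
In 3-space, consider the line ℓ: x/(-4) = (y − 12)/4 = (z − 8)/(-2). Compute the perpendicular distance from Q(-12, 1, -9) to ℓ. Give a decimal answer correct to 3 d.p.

ℓ has direction (-4, 4, -2) through (0, 12, 8).
Taking (0, 12, 8) on ℓ with direction v = (-4, 4, -2): w = Q − (0, 12, 8) = (-12, -11, -17), and w × v = (90, 44, -92).
Distance = |w × v| / |v| = √18500 / √36 ≈ 22.669.

22.669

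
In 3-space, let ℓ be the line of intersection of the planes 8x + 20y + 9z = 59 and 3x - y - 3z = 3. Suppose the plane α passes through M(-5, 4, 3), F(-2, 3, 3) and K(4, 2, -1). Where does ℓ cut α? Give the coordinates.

(1, 3, -1)

Direction of ℓ: (8, 20, 9) × (3, -1, -3) = (-51, 51, -68).
A point on ℓ: solving the two plane equations with x = -2 gives (-2, 6, -5).
MF = (3, -1, 0), MK = (9, -2, -4); a normal to α is MF × MK = (4, 12, 3).
Using M: α has equation 4x + 12y + 3z = 37.
Substitute r = (-2, 6, -5) + t(-51, 51, -68) into the plane: 49 + 204t = 37, so t = -1/17.
Intersection: (-2, 6, -5) + (-1/17)·(-51, 51, -68) = (1, 3, -1).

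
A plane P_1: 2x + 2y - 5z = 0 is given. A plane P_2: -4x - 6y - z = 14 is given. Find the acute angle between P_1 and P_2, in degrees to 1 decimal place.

69.0

cos θ = |n₁·n₂| / (|n₁||n₂|) = |-15| / (√33 · √53).
θ = arccos(0.35867) ≈ 69.0°.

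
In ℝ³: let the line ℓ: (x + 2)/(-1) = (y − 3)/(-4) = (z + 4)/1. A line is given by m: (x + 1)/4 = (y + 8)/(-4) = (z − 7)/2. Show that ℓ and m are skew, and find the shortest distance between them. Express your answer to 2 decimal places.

ℓ has direction (-1, -4, 1) through (-2, 3, -4).
m has direction (4, -4, 2) through (-1, -8, 7).
Common perpendicular direction n = (-1, -4, 1) × (4, -4, 2) = (-4, 6, 20).
With w = (-1, -8, 7) − (-2, 3, -4) = (1, -11, 11), w · n = 150.
Since n ≠ 0 the lines are not parallel, and w · n = 150 ≠ 0 so they do not intersect; hence they are skew.
Distance = |w · n| / |n| = |150| / √452 ≈ 7.06.

7.06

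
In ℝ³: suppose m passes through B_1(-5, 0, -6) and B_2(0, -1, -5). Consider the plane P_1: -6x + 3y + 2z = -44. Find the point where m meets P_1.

(5, -2, -4)

A direction vector for m is B_2 − B_1 = (5, -1, 1).
Substitute r = (-5, 0, -6) + t(5, -1, 1) into the plane: 18 + (-31)t = -44, so t = 2.
Intersection: (-5, 0, -6) + 2·(5, -1, 1) = (5, -2, -4).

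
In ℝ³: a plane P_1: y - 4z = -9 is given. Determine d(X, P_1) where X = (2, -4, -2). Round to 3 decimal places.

3.153

n·X − d = (0)·(2) + (1)·(-4) + (-4)·(-2) − (-9) = 13; |n| = √17.
Distance = |13| / √17 = 13/√17 ≈ 3.153.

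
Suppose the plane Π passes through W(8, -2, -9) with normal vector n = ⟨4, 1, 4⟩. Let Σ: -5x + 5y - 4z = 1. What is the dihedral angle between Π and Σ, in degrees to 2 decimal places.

Π: n·r = n·W gives 4x + y + 4z = -6.
cos θ = |n₁·n₂| / (|n₁||n₂|) = |-31| / (√33 · √66).
θ = arccos(0.66425) ≈ 48.38°.

48.38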